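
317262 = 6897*46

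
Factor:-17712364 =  - 2^2  *4428091^1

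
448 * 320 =143360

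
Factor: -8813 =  - 7^1*1259^1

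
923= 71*13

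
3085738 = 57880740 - 54795002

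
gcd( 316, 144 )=4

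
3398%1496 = 406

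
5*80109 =400545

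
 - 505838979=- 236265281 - 269573698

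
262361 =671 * 391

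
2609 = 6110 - 3501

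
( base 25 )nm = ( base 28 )l9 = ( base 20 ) 19H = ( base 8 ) 1125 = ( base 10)597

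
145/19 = 7 + 12/19=7.63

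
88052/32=2751  +  5/8 = 2751.62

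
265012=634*418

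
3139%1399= 341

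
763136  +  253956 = 1017092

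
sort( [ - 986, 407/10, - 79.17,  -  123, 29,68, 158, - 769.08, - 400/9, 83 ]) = [-986, - 769.08, - 123,-79.17, - 400/9,29, 407/10,68, 83,158]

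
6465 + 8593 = 15058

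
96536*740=71436640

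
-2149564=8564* (-251)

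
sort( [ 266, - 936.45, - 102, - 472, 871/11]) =[ - 936.45, - 472, - 102,  871/11,266 ] 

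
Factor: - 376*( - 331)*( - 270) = -33603120 =- 2^4*3^3 * 5^1*47^1*331^1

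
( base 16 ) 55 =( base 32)2l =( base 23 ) 3G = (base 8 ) 125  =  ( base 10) 85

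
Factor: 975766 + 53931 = 1029697^1= 1029697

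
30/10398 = 5/1733 = 0.00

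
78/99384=13/16564 = 0.00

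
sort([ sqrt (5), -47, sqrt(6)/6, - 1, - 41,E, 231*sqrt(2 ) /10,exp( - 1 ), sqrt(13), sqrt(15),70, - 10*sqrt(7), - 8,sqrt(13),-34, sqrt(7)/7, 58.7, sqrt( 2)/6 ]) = [-47, - 41,-34,-10*sqrt(7),- 8 , -1, sqrt ( 2 )/6, exp(-1 ),sqrt(7)/7, sqrt(6)/6, sqrt( 5), E, sqrt(13) , sqrt(13 ),sqrt(  15 ), 231*sqrt( 2)/10, 58.7,70 ]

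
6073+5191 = 11264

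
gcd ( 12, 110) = 2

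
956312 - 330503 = 625809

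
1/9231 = 1/9231 =0.00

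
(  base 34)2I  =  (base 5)321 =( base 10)86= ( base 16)56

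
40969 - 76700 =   -  35731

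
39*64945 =2532855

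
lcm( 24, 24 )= 24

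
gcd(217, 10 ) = 1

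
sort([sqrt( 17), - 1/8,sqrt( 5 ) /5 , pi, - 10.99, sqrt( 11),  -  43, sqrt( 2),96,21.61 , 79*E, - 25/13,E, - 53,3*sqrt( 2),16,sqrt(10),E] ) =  [ - 53, - 43, - 10.99,  -  25/13, - 1/8,sqrt( 5)/5, sqrt(2),  E,E,pi,sqrt(10), sqrt( 11), sqrt(17),3 * sqrt( 2 ),16,21.61 , 96, 79*E ] 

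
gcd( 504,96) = 24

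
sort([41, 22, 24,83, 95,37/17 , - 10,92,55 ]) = [  -  10,37/17 , 22,24,41,55,83,92,95]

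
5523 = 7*789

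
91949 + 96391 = 188340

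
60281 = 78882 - 18601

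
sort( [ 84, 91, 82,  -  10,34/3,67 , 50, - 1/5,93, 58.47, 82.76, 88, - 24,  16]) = [-24,-10,- 1/5, 34/3,16 , 50, 58.47,67,82,82.76,  84, 88,91,93 ] 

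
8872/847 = 8872/847 = 10.47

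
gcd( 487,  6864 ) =1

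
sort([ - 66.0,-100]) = [-100, - 66.0]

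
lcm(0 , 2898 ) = 0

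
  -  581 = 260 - 841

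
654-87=567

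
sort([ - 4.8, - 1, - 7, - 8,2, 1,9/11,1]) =[ - 8,-7, - 4.8, - 1, 9/11,1, 1,2]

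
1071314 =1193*898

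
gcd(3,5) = 1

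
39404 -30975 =8429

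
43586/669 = 65 +101/669 = 65.15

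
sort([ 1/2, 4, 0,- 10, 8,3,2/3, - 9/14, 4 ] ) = [-10, - 9/14, 0, 1/2, 2/3 , 3, 4, 4, 8 ]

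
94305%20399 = 12709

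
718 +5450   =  6168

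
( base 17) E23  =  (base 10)4083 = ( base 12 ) 2443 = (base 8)7763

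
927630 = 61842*15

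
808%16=8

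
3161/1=3161= 3161.00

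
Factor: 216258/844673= 2^1 * 3^1*7^1*19^1*  37^(-2)*271^1*617^(-1 )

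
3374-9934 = -6560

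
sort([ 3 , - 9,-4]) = [ - 9, -4, 3]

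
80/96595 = 16/19319 =0.00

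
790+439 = 1229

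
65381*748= 48904988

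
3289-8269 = -4980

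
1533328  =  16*95833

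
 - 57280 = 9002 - 66282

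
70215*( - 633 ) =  - 44446095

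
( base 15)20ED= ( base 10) 6973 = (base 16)1b3d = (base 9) 10507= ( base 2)1101100111101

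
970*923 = 895310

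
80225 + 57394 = 137619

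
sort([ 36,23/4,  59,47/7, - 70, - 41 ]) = [ - 70, - 41,23/4, 47/7,  36,59 ] 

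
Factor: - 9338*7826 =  - 2^2*7^2*13^1 * 23^1*29^1* 43^1 = - 73079188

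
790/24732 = 395/12366 =0.03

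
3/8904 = 1/2968= 0.00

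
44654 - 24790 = 19864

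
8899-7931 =968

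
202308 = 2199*92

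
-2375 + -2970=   -  5345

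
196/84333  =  196/84333  =  0.00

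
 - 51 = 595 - 646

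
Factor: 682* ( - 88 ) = - 60016 = - 2^4*11^2 *31^1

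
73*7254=529542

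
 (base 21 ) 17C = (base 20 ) 1A0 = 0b1001011000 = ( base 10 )600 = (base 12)420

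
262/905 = 262/905 =0.29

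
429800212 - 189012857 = 240787355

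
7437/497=14+479/497 = 14.96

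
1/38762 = 1/38762 = 0.00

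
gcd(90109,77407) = 1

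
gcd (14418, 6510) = 6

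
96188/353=96188/353=272.49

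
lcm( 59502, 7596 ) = 357012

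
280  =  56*5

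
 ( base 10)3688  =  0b111001101000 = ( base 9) 5047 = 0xE68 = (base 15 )115d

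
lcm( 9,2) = 18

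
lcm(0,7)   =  0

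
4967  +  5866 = 10833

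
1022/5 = 1022/5   =  204.40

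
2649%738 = 435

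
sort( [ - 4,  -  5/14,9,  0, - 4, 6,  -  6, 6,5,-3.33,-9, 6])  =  [-9,-6, - 4, - 4,-3.33, - 5/14, 0, 5,6,6, 6,9] 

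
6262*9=56358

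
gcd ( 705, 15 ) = 15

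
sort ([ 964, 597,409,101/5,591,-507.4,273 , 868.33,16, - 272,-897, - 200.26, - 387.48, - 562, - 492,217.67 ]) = [ - 897,  -  562, -507.4 , - 492,-387.48, - 272, -200.26 , 16,101/5,217.67, 273,409,591,597, 868.33,964]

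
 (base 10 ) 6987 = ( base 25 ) B4C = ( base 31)78c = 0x1b4b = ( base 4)1231023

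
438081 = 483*907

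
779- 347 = 432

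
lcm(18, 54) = 54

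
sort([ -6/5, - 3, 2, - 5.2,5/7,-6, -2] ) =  [ - 6, - 5.2, - 3,-2, - 6/5, 5/7,2]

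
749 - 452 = 297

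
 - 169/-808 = 169/808 = 0.21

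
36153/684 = 4017/76 = 52.86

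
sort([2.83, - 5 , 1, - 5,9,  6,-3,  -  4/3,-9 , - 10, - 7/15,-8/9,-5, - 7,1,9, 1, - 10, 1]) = [  -  10 , - 10,  -  9,-7 , - 5 , - 5 , - 5, - 3, - 4/3,  -  8/9, - 7/15,1,1, 1,1, 2.83,6, 9, 9 ]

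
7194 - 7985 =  - 791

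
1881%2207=1881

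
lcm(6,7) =42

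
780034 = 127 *6142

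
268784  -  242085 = 26699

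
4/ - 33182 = -1 + 16589/16591=   - 0.00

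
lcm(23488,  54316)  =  869056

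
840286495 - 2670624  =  837615871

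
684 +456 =1140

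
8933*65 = 580645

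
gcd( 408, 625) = 1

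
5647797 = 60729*93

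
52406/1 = 52406 =52406.00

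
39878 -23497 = 16381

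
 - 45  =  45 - 90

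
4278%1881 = 516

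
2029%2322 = 2029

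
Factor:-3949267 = -7^1*241^1*2341^1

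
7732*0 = 0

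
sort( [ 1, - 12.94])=[-12.94, 1 ]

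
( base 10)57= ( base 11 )52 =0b111001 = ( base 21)2f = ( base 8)71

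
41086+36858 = 77944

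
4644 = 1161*4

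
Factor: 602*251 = 151102=2^1*7^1*43^1 * 251^1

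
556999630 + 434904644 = 991904274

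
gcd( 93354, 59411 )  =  1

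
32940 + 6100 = 39040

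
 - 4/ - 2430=2/1215=0.00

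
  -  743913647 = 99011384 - 842925031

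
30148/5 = 6029+3/5= 6029.60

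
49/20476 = 49/20476 = 0.00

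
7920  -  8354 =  - 434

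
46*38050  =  1750300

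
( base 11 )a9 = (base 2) 1110111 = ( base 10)119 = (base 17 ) 70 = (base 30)3T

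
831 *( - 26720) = -22204320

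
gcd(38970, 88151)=1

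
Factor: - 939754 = - 2^1*469877^1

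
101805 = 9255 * 11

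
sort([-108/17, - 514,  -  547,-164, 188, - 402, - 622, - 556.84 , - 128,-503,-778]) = [-778,-622, - 556.84 , - 547, - 514, - 503, - 402,- 164, - 128, - 108/17,188 ]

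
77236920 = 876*88170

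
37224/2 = 18612 = 18612.00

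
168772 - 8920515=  - 8751743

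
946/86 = 11 = 11.00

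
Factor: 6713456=2^4*419591^1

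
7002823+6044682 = 13047505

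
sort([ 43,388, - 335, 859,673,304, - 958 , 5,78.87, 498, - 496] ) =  [ - 958, - 496, - 335,5,43, 78.87,  304,388, 498, 673, 859 ]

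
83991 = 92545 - 8554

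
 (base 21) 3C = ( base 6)203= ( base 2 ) 1001011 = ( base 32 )2b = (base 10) 75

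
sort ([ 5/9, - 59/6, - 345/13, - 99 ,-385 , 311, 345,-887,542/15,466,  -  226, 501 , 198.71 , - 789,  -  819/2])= [ - 887  , - 789,-819/2,-385,-226 ,-99, - 345/13, - 59/6, 5/9 , 542/15,198.71,311, 345,466,501]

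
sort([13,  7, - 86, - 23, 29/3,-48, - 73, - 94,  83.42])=[ - 94,-86 ,- 73, - 48,  -  23,7,  29/3, 13,83.42]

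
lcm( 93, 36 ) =1116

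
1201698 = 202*5949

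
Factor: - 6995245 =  - 5^1*17^2 * 47^1*103^1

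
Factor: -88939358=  - 2^1*44469679^1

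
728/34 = 21 + 7/17= 21.41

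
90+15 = 105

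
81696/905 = 90 + 246/905 = 90.27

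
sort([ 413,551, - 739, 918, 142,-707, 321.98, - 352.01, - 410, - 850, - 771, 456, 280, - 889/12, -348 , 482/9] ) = [ - 850 , - 771, - 739,-707, - 410, - 352.01, - 348,  -  889/12,482/9, 142, 280, 321.98 , 413 , 456, 551,918] 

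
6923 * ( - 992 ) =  -6867616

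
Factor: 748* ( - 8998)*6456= -43452133824 = -  2^6*3^1*11^2* 17^1 * 269^1*409^1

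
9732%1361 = 205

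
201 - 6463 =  - 6262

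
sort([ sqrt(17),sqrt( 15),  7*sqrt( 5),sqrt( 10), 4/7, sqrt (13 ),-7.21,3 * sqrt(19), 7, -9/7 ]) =[-7.21, - 9/7, 4/7,sqrt( 10), sqrt ( 13 ), sqrt (15), sqrt( 17), 7, 3*sqrt( 19), 7 * sqrt(5 ) ] 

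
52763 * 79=4168277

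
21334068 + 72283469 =93617537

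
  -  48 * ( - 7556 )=362688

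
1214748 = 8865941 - 7651193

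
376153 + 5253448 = 5629601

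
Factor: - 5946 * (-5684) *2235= 75536438040 = 2^3*3^2*5^1*7^2 * 29^1* 149^1*991^1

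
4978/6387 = 4978/6387 = 0.78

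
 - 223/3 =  - 223/3 = -74.33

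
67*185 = 12395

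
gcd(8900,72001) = 89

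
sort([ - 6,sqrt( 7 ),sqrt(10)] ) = [  -  6, sqrt (7) , sqrt( 10) ]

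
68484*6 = 410904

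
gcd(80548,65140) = 4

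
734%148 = 142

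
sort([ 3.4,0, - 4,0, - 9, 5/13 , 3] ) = [ - 9, - 4,0,0, 5/13,3, 3.4 ] 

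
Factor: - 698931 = - 3^2 * 77659^1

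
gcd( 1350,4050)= 1350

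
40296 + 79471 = 119767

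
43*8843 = 380249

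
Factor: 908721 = 3^2 * 11^1*67^1*137^1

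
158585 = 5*31717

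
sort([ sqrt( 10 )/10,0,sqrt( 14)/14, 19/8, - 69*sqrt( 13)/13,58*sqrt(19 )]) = [ - 69 * sqrt( 13 ) /13,0,  sqrt( 14)/14, sqrt( 10)/10,19/8,58*sqrt(19 ) ]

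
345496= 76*4546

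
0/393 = 0 = 0.00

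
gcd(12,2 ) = 2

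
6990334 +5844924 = 12835258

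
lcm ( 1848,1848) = 1848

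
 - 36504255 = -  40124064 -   -  3619809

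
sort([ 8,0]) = [0, 8] 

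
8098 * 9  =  72882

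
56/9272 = 7/1159= 0.01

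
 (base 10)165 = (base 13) c9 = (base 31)5A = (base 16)A5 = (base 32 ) 55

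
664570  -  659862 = 4708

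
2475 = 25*99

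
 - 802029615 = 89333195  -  891362810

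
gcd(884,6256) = 68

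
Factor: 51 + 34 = 5^1 * 17^1  =  85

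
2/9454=1/4727=0.00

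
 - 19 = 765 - 784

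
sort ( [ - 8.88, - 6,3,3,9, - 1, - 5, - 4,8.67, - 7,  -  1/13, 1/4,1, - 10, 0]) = [- 10, - 8.88 , - 7, - 6,- 5, - 4, - 1, - 1/13,0,1/4, 1,3,3,8.67,9 ]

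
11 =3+8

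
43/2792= 43/2792 = 0.02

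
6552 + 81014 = 87566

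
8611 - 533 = 8078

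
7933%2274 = 1111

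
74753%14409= 2708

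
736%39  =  34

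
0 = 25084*0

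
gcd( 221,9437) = 1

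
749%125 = 124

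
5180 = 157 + 5023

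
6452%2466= 1520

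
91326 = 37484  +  53842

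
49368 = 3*16456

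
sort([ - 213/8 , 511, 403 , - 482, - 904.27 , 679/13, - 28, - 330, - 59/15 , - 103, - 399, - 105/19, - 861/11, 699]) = [ - 904.27,  -  482, - 399,-330,- 103,-861/11, - 28, - 213/8, - 105/19, - 59/15, 679/13,403, 511, 699]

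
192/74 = 96/37 = 2.59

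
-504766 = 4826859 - 5331625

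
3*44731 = 134193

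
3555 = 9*395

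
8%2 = 0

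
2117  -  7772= - 5655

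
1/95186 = 1/95186 = 0.00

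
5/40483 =5/40483 = 0.00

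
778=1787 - 1009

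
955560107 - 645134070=310426037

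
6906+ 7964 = 14870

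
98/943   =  98/943 = 0.10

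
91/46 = 1 + 45/46 = 1.98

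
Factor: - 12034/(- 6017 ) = 2^1 = 2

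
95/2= 95/2 = 47.50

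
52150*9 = 469350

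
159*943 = 149937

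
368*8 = 2944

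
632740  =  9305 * 68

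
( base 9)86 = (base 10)78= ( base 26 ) 30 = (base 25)33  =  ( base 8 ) 116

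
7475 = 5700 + 1775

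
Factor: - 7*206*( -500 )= 2^3*5^3*7^1*103^1 = 721000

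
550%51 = 40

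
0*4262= 0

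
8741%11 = 7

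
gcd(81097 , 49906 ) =1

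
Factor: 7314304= 2^7*57143^1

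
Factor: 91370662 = 2^1*4339^1 * 10529^1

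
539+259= 798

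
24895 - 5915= 18980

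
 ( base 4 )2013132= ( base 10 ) 8670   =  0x21de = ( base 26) clc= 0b10000111011110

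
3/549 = 1/183= 0.01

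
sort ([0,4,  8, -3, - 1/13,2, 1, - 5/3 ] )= [ - 3 ,- 5/3, - 1/13,0, 1, 2,4,8 ] 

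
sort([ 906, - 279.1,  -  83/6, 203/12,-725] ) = [ - 725, - 279.1, - 83/6,203/12, 906]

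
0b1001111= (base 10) 79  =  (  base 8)117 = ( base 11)72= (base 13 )61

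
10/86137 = 10/86137 =0.00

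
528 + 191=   719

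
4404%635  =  594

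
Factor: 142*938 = 133196 = 2^2*7^1*67^1*71^1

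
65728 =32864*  2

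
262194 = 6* 43699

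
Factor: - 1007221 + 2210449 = 1203228 = 2^2*3^3*13^1*857^1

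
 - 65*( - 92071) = 5984615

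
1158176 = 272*4258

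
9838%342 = 262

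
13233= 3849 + 9384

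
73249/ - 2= - 36625 + 1/2=- 36624.50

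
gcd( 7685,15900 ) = 265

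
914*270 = 246780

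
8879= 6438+2441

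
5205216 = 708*7352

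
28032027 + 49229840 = 77261867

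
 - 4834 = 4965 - 9799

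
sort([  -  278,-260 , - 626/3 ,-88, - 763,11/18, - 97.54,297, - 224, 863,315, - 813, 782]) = [ -813, - 763, - 278,-260 , - 224, - 626/3 , - 97.54, - 88,  11/18,297,315, 782  ,  863 ]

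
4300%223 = 63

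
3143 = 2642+501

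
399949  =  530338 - 130389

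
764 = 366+398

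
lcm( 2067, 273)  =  14469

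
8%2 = 0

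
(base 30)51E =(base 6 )33012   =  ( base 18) e08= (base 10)4544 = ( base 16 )11C0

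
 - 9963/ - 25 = 398 + 13/25 = 398.52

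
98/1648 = 49/824 = 0.06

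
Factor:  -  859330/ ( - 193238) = 5^1*53^( - 1)*1823^ (  -  1)*85933^1 = 429665/96619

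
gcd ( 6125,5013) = 1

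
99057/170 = 582 + 117/170 = 582.69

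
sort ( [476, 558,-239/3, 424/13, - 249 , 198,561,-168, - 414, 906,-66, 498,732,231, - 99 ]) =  [-414,-249,- 168, - 99,- 239/3,- 66 , 424/13, 198, 231, 476, 498, 558, 561, 732,  906]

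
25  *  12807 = 320175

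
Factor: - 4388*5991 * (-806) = 2^3*3^1 * 13^1*31^1  *  1097^1*1997^1  =  21188537448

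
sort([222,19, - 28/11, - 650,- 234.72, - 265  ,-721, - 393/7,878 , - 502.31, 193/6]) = [  -  721, - 650 ,-502.31, - 265,- 234.72 , - 393/7,- 28/11,19, 193/6,222, 878]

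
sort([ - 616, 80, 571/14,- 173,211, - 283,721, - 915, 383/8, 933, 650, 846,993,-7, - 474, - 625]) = [ - 915, - 625, - 616, - 474, - 283, - 173, - 7,  571/14,  383/8, 80, 211, 650,721, 846,933,993] 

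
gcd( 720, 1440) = 720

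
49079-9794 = 39285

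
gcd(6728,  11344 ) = 8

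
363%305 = 58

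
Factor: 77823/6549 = 3^1*37^( -1 )*59^(-1 )*8647^1=25941/2183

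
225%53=13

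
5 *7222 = 36110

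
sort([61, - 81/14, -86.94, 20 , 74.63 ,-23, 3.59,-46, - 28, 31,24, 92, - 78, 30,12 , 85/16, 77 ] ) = [ - 86.94, - 78,- 46,-28,-23 ,-81/14, 3.59,85/16 , 12,20 , 24 , 30,31 , 61,  74.63, 77, 92]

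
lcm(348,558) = 32364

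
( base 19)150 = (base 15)206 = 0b111001000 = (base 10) 456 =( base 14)248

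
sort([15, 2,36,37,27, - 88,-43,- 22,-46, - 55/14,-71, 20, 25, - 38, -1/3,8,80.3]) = [ - 88,-71, - 46, - 43,-38, - 22, - 55/14,  -  1/3,2, 8,15, 20  ,  25, 27,36, 37, 80.3 ] 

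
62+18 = 80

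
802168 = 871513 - 69345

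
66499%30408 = 5683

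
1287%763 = 524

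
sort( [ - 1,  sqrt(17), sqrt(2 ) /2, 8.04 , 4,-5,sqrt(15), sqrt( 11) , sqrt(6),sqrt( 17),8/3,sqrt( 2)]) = [ -5, - 1,sqrt( 2)/2, sqrt( 2), sqrt( 6), 8/3, sqrt(11 ), sqrt (15),4,sqrt( 17 ),sqrt(17 ), 8.04]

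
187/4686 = 17/426 = 0.04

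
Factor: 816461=619^1*1319^1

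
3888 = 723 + 3165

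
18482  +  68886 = 87368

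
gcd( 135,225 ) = 45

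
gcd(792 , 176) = 88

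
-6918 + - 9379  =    -  16297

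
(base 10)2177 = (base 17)791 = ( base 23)42F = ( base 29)2h2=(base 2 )100010000001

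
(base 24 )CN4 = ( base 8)16454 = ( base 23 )E2G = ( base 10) 7468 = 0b1110100101100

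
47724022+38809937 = 86533959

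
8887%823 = 657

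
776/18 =43+1/9 = 43.11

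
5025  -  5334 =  - 309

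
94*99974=9397556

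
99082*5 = 495410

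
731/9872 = 731/9872 = 0.07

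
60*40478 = 2428680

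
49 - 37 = 12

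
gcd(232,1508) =116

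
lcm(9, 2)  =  18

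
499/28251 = 499/28251 = 0.02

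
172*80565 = 13857180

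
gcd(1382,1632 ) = 2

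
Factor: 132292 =2^2*33073^1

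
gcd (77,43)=1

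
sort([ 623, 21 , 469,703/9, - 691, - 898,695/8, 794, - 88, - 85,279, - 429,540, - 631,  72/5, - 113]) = [ - 898, - 691, - 631, - 429, - 113, - 88, - 85,72/5, 21,703/9,695/8, 279,469 , 540,  623,794] 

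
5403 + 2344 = 7747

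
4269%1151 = 816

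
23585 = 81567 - 57982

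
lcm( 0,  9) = 0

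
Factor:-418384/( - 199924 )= 2^2*79^1 *151^( - 1) = 316/151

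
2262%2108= 154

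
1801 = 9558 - 7757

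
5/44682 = 5/44682 = 0.00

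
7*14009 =98063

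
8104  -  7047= 1057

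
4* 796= 3184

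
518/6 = 259/3 = 86.33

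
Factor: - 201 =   -  3^1*67^1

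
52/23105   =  52/23105 = 0.00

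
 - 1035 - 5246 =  - 6281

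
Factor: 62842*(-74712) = - 2^4*3^1*11^1*13^1*283^1 *2417^1=-4695051504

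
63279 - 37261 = 26018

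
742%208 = 118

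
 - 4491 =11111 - 15602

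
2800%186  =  10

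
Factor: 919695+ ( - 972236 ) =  -52541= -52541^1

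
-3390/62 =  - 1695/31 = -54.68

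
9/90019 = 9/90019 = 0.00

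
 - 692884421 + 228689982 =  - 464194439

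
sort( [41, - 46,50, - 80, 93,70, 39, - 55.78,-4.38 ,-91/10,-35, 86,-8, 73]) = [-80, - 55.78, - 46, - 35,-91/10, - 8, -4.38, 39, 41, 50, 70, 73, 86, 93 ]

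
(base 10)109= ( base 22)4l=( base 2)1101101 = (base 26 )45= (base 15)74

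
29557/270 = 29557/270 = 109.47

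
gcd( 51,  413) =1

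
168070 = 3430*49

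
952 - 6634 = - 5682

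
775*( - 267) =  - 206925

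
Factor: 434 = 2^1 * 7^1*31^1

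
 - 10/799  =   - 10/799  =  - 0.01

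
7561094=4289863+3271231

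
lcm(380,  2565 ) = 10260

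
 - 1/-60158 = 1/60158=   0.00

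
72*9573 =689256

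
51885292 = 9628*5389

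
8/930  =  4/465 = 0.01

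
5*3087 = 15435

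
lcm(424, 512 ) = 27136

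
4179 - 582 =3597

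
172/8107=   172/8107 = 0.02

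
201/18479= 201/18479= 0.01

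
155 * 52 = 8060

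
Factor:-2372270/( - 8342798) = 1186135/4171399 = 5^1*  157^1*233^( - 1) * 1511^1*17903^( - 1 ) 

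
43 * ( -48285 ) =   -  2076255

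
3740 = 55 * 68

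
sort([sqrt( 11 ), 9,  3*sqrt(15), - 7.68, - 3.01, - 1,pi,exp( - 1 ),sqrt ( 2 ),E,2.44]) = [-7.68 , - 3.01,-1,exp ( - 1),sqrt ( 2 ),2.44,E,  pi, sqrt(11 ),9,3*sqrt( 15)]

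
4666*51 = 237966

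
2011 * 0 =0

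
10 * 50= 500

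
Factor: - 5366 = -2^1*2683^1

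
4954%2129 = 696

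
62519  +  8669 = 71188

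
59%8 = 3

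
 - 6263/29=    - 6263/29 = - 215.97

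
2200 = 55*40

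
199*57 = 11343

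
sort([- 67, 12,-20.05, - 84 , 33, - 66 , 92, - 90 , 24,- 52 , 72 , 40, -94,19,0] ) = [ - 94, -90, - 84,  -  67 ,- 66, - 52,-20.05,  0, 12, 19 , 24,  33 , 40,  72, 92 ]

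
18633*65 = 1211145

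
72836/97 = 72836/97 = 750.89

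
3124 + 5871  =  8995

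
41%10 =1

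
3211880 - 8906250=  - 5694370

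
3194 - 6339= - 3145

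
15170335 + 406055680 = 421226015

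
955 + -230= 725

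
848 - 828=20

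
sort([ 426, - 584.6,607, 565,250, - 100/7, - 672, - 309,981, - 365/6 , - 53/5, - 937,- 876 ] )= [ - 937, -876, - 672,  -  584.6, - 309,-365/6 ,- 100/7, - 53/5,250,426, 565, 607, 981]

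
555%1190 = 555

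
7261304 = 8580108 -1318804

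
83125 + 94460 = 177585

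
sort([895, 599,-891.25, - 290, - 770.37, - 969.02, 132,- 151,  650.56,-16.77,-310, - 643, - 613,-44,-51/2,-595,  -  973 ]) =[-973,  -  969.02, - 891.25, - 770.37, - 643 ,-613,-595, - 310, -290, - 151,  -  44,- 51/2, -16.77,132, 599, 650.56, 895]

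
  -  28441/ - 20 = 1422+ 1/20 = 1422.05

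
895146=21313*42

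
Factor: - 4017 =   -  3^1*13^1*103^1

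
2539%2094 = 445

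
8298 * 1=8298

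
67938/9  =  22646/3 = 7548.67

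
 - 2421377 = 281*(-8617) 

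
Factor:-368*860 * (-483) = 2^6*3^1*5^1 * 7^1*23^2*43^1 = 152859840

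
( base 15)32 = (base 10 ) 47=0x2F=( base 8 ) 57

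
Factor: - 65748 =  -2^2*3^1*5479^1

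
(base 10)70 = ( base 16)46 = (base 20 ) 3A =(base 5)240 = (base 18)3g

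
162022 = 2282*71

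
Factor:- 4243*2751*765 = -8929457145 = -  3^3*5^1*7^1*17^1*131^1 * 4243^1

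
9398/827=9398/827 = 11.36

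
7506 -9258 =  - 1752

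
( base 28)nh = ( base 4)22111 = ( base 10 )661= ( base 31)LA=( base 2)1010010101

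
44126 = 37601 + 6525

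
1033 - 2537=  - 1504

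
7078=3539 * 2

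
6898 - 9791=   -  2893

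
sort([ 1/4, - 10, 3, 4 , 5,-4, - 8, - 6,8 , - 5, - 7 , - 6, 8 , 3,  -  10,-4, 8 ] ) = [ - 10, - 10, - 8 , - 7, -6 , - 6 ,  -  5 ,-4,- 4 , 1/4, 3,3, 4 , 5, 8,8, 8 ] 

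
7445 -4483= 2962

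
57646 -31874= 25772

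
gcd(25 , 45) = 5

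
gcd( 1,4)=1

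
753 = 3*251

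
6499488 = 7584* 857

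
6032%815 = 327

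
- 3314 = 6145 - 9459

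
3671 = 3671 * 1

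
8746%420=346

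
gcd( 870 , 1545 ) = 15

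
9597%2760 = 1317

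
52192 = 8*6524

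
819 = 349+470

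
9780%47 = 4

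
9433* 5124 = 48334692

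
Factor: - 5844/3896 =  -2^ ( - 1 ) * 3^1 = - 3/2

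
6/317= 6/317 =0.02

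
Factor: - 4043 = -13^1*311^1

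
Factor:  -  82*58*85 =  - 2^2*5^1 * 17^1*29^1 * 41^1 = - 404260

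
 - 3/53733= -1 + 17910/17911 = - 0.00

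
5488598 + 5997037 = 11485635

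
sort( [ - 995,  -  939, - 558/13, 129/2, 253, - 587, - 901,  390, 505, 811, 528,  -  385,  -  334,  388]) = [ - 995, - 939,-901 , - 587,-385,- 334, - 558/13,129/2, 253, 388, 390,505,528, 811]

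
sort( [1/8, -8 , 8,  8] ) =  [  -  8,  1/8, 8 , 8]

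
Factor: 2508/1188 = 19/9  =  3^(- 2)*19^1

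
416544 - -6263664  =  6680208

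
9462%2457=2091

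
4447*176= 782672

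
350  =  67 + 283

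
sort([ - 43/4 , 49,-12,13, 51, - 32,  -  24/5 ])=[ - 32,-12,-43/4, - 24/5,13, 49 , 51 ]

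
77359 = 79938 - 2579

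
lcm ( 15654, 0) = 0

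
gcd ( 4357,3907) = 1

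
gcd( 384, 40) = 8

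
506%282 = 224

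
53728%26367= 994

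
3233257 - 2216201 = 1017056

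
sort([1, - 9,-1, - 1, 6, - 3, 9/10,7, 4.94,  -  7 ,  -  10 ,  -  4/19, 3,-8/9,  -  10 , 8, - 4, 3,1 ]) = [ - 10,-10, - 9, - 7,-4, - 3, - 1, - 1, - 8/9,  -  4/19, 9/10, 1,1, 3,  3,  4.94 , 6, 7,8]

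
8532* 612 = 5221584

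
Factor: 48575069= 17^1*  2857357^1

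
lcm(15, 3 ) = 15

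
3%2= 1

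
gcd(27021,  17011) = 1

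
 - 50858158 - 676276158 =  - 727134316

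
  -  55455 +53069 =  -2386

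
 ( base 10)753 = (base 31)o9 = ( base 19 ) 21c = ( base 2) 1011110001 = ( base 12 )529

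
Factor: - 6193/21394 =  - 2^ ( - 1 )*11^1*19^( - 1) = - 11/38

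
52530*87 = 4570110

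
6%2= 0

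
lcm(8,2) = 8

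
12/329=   12/329  =  0.04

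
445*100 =44500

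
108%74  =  34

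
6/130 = 3/65 = 0.05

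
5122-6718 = -1596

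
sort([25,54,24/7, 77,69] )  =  [ 24/7, 25,54,  69,77 ] 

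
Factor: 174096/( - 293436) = - 2^2*11^( - 1)*19^( - 1)*31^1 =- 124/209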